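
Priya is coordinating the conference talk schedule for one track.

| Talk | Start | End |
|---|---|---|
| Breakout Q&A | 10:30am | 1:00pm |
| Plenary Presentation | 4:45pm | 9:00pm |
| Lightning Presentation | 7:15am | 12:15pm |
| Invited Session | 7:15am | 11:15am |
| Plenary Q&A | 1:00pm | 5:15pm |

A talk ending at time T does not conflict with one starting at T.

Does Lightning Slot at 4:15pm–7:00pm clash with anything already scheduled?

Invited Session: ends 11:15am at or before Lightning Slot starts 4:15pm → clear.
Lightning Presentation: ends 12:15pm at or before Lightning Slot starts 4:15pm → clear.
Breakout Q&A: ends 1:00pm at or before Lightning Slot starts 4:15pm → clear.
Plenary Q&A: starts 1:00pm before Lightning Slot ends 7:00pm, and ends 5:15pm after Lightning Slot starts 4:15pm → overlap.
Plenary Presentation: starts 4:45pm before Lightning Slot ends 7:00pm, and ends 9:00pm after Lightning Slot starts 4:15pm → overlap.
Lightning Slot overlaps Plenary Q&A, Plenary Presentation.

Yes — it overlaps Plenary Presentation, Plenary Q&A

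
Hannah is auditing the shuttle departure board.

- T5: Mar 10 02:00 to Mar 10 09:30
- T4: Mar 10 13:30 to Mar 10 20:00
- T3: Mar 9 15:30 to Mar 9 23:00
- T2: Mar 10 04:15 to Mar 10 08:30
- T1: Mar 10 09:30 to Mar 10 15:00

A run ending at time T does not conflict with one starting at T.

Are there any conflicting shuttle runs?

Check each pair: they overlap iff neither finishes before the other starts.
Sorted by start: T3, T5, T2, T1, T4.
T5 starts after T3 ends; T3 is clear from here.
T2 starts before T5 ends → T5 and T2 overlap.
That's a conflict, so the schedule is not conflict-free.

Yes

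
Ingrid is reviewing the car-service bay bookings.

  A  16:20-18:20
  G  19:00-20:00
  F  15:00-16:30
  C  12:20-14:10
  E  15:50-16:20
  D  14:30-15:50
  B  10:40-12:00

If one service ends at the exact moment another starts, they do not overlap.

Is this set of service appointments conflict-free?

No

Sorted by start: B, C, D, F, E, A, G.
C starts after B ends — done with B.
D starts after C ends — done with C.
F starts before D ends → D and F overlap.
That's a conflict, so the schedule is not conflict-free.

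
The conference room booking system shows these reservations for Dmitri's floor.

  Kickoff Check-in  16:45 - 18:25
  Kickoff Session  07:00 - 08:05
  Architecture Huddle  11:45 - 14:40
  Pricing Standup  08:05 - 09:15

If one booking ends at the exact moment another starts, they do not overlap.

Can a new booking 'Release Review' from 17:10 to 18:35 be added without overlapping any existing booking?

No — it overlaps Kickoff Check-in

Kickoff Session: ends 08:05 at or before Release Review starts 17:10 → clear.
Pricing Standup: ends 09:15 at or before Release Review starts 17:10 → clear.
Architecture Huddle: ends 14:40 at or before Release Review starts 17:10 → clear.
Kickoff Check-in: starts 16:45 before Release Review ends 18:35, and ends 18:25 after Release Review starts 17:10 → overlap.
Release Review overlaps Kickoff Check-in.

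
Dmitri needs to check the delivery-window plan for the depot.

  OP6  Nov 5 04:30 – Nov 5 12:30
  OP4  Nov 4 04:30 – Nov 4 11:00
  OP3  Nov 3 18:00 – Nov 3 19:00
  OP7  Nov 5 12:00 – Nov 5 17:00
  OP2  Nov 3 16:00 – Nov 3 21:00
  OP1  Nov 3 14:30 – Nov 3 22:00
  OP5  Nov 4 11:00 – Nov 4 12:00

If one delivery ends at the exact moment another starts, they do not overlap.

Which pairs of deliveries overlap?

OP1 & OP2, OP1 & OP3, OP2 & OP3, OP6 & OP7

Sorted by start: OP1, OP2, OP3, OP4, OP5, OP6, OP7.
OP2 starts before OP1 ends → OP1 and OP2 overlap.
OP3 starts before OP1 ends → OP1 and OP3 overlap.
OP4 starts after OP1 ends; OP1 is clear from here.
OP3 starts before OP2 ends → OP2 and OP3 overlap.
OP4 starts after OP2 ends; OP2 is clear from here.
OP4 starts after OP3 ends; OP3 is clear from here.
OP5 starts exactly when OP4 ends (back-to-back, no overlap); OP4 is clear from here.
OP6 starts after OP5 ends; OP5 is clear from here.
OP7 starts before OP6 ends → OP6 and OP7 overlap.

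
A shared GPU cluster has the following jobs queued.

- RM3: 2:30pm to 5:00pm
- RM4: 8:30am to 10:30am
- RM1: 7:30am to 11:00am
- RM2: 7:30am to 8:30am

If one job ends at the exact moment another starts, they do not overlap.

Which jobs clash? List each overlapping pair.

RM1 & RM2, RM1 & RM4

Sorted by start: RM1, RM2, RM4, RM3.
RM2 starts before RM1 ends → RM1 and RM2 overlap.
RM4 starts before RM1 ends → RM1 and RM4 overlap.
RM3 starts after RM1 ends.
RM4 starts exactly when RM2 ends (back-to-back, no overlap); RM2 is clear from here.
RM3 starts after RM4 ends.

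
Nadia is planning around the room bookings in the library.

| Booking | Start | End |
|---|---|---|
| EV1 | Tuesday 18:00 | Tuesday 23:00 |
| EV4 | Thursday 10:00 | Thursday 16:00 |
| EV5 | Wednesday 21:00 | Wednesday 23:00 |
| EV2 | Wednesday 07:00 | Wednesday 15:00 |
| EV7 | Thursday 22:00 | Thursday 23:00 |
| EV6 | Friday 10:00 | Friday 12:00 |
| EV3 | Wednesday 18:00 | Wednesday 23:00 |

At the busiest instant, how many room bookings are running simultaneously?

2

Sort all start/end points and keep a running count:
Tuesday 18:00 start EV1 → 1
Tuesday 23:00 end EV1 → 0
Wednesday 07:00 start EV2 → 1
Wednesday 15:00 end EV2 → 0
Wednesday 18:00 start EV3 → 1
Wednesday 21:00 start EV5 → 2
Wednesday 23:00 end EV3 → 1
Wednesday 23:00 end EV5 → 0
Thursday 10:00 start EV4 → 1
Thursday 16:00 end EV4 → 0
Thursday 22:00 start EV7 → 1
Thursday 23:00 end EV7 → 0
Friday 10:00 start EV6 → 1
Friday 12:00 end EV6 → 0
Peak is 2, at Wednesday 21:00 (EV3, EV5).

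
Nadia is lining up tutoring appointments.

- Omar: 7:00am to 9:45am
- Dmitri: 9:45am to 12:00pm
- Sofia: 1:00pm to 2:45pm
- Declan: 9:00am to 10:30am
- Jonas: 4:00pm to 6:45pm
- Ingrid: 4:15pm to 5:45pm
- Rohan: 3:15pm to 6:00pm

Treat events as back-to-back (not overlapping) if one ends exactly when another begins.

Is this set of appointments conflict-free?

No

Check each pair: they overlap iff neither finishes before the other starts.
Sorted by start: Omar, Declan, Dmitri, Sofia, Rohan, Jonas, Ingrid.
Declan starts before Omar ends → Omar and Declan overlap.
That's a conflict, so the schedule is not conflict-free.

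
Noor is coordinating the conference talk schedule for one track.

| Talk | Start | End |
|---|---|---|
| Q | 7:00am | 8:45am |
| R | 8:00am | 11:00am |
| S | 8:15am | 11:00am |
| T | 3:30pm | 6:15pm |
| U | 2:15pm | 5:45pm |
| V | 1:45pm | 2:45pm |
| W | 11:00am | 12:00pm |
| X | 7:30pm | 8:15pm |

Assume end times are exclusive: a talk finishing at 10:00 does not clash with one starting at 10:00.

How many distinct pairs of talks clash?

Sorted by start: Q, R, S, W, V, U, T, X.
R starts before Q ends → Q and R overlap.
S starts before Q ends → Q and S overlap.
W starts after Q ends, so nothing later overlaps Q either.
S starts before R ends → R and S overlap.
W starts exactly when R ends (back-to-back, no overlap), so nothing later overlaps R either.
W starts exactly when S ends (back-to-back, no overlap), so nothing later overlaps S either.
V starts after W ends, so nothing later overlaps W either.
U starts before V ends → V and U overlap.
T starts after V ends, so nothing later overlaps V either.
T starts before U ends → U and T overlap.
X starts after U ends.
X starts after T ends.
Overlapping pairs: Q & R, Q & S, R & S, T & U, U & V — 5 in total.

5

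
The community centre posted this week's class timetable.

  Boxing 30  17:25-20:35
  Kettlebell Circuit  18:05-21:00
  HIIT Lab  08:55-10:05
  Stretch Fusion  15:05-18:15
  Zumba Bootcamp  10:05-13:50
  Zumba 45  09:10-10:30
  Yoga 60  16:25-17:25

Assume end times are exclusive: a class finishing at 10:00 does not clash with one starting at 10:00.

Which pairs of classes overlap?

Boxing 30 & Kettlebell Circuit, Boxing 30 & Stretch Fusion, HIIT Lab & Zumba 45, Kettlebell Circuit & Stretch Fusion, Stretch Fusion & Yoga 60, Zumba 45 & Zumba Bootcamp

Check each pair: they overlap iff neither finishes before the other starts.
Sorted by start: HIIT Lab, Zumba 45, Zumba Bootcamp, Stretch Fusion, Yoga 60, Boxing 30, Kettlebell Circuit.
Zumba 45 starts before HIIT Lab ends → HIIT Lab and Zumba 45 overlap.
Zumba Bootcamp starts exactly when HIIT Lab ends (back-to-back, no overlap), so HIIT Lab has no further overlaps.
Zumba Bootcamp starts before Zumba 45 ends → Zumba 45 and Zumba Bootcamp overlap.
Stretch Fusion starts after Zumba 45 ends, so Zumba 45 has no further overlaps.
Stretch Fusion starts after Zumba Bootcamp ends, so Zumba Bootcamp has no further overlaps.
Yoga 60 starts before Stretch Fusion ends → Stretch Fusion and Yoga 60 overlap.
Boxing 30 starts before Stretch Fusion ends → Stretch Fusion and Boxing 30 overlap.
Kettlebell Circuit starts before Stretch Fusion ends → Stretch Fusion and Kettlebell Circuit overlap.
Boxing 30 starts exactly when Yoga 60 ends (back-to-back, no overlap), so Yoga 60 has no further overlaps.
Kettlebell Circuit starts before Boxing 30 ends → Boxing 30 and Kettlebell Circuit overlap.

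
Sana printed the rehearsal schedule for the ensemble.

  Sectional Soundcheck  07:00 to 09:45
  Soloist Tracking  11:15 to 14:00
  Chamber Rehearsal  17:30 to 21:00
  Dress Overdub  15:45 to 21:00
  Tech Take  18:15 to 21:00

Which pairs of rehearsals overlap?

Chamber Rehearsal & Dress Overdub, Chamber Rehearsal & Tech Take, Dress Overdub & Tech Take

Sorted by start: Sectional Soundcheck, Soloist Tracking, Dress Overdub, Chamber Rehearsal, Tech Take.
Soloist Tracking starts after Sectional Soundcheck ends, so nothing later overlaps Sectional Soundcheck either.
Dress Overdub starts after Soloist Tracking ends, so nothing later overlaps Soloist Tracking either.
Chamber Rehearsal starts before Dress Overdub ends → Dress Overdub and Chamber Rehearsal overlap.
Tech Take starts before Dress Overdub ends → Dress Overdub and Tech Take overlap.
Tech Take starts before Chamber Rehearsal ends → Chamber Rehearsal and Tech Take overlap.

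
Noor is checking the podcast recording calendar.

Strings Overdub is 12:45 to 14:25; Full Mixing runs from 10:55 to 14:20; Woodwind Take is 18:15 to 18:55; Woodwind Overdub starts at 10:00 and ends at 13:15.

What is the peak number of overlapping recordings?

3

Sweep the timeline, counting +1 at each start and −1 at each end (ends before starts at a tie):
10:00 start Woodwind Overdub → 1
10:55 start Full Mixing → 2
12:45 start Strings Overdub → 3
13:15 end Woodwind Overdub → 2
14:20 end Full Mixing → 1
14:25 end Strings Overdub → 0
18:15 start Woodwind Take → 1
18:55 end Woodwind Take → 0
Peak is 3, at 12:45 (Full Mixing, Strings Overdub, Woodwind Overdub).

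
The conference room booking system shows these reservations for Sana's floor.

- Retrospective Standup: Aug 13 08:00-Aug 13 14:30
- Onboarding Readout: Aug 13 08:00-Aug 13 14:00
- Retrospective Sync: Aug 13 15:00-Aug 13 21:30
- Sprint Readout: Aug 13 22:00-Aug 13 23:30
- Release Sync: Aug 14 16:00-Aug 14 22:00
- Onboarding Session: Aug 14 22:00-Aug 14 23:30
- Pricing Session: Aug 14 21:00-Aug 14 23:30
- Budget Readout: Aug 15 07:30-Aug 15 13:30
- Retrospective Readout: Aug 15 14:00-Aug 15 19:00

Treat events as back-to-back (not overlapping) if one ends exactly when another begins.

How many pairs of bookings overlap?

Check each pair: they overlap iff neither finishes before the other starts.
Sorted by start: Retrospective Standup, Onboarding Readout, Retrospective Sync, Sprint Readout, Release Sync, Pricing Session, Onboarding Session, Budget Readout, Retrospective Readout.
Onboarding Readout starts before Retrospective Standup ends → Retrospective Standup and Onboarding Readout overlap.
Retrospective Sync starts after Retrospective Standup ends — done with Retrospective Standup.
Retrospective Sync starts after Onboarding Readout ends — done with Onboarding Readout.
Sprint Readout starts after Retrospective Sync ends — done with Retrospective Sync.
Release Sync starts after Sprint Readout ends — done with Sprint Readout.
Pricing Session starts before Release Sync ends → Release Sync and Pricing Session overlap.
Onboarding Session starts exactly when Release Sync ends (back-to-back, no overlap) — done with Release Sync.
Onboarding Session starts before Pricing Session ends → Pricing Session and Onboarding Session overlap.
Budget Readout starts after Pricing Session ends — done with Pricing Session.
Budget Readout starts after Onboarding Session ends — done with Onboarding Session.
Retrospective Readout starts after Budget Readout ends.
Overlapping pairs: Onboarding Readout & Retrospective Standup, Onboarding Session & Pricing Session, Pricing Session & Release Sync — 3 in total.

3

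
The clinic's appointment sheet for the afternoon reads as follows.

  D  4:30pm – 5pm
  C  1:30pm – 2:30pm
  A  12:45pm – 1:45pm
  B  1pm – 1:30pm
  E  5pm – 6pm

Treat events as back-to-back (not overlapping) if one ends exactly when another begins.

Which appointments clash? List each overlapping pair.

A & B, A & C

Check each pair: they overlap iff neither finishes before the other starts.
Sorted by start: A, B, C, D, E.
B starts before A ends → A and B overlap.
C starts before A ends → A and C overlap.
D starts after A ends, so nothing later overlaps A either.
C starts exactly when B ends (back-to-back, no overlap), so nothing later overlaps B either.
D starts after C ends, so nothing later overlaps C either.
E starts exactly when D ends (back-to-back, no overlap).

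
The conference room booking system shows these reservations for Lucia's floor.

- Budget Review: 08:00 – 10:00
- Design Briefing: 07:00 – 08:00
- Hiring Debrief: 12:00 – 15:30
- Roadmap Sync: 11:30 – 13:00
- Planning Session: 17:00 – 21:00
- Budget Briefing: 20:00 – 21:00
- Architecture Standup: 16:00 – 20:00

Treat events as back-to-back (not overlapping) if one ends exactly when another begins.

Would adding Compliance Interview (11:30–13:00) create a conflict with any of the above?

Yes — it overlaps Hiring Debrief, Roadmap Sync

Design Briefing: ends 08:00 at or before Compliance Interview starts 11:30 → clear.
Budget Review: ends 10:00 at or before Compliance Interview starts 11:30 → clear.
Roadmap Sync: starts 11:30 before Compliance Interview ends 13:00, and ends 13:00 after Compliance Interview starts 11:30 → overlap.
Hiring Debrief: starts 12:00 before Compliance Interview ends 13:00, and ends 15:30 after Compliance Interview starts 11:30 → overlap.
Architecture Standup: starts 16:00 at or after Compliance Interview ends 13:00 → clear.
Planning Session: starts 17:00 at or after Compliance Interview ends 13:00 → clear.
Budget Briefing: starts 20:00 at or after Compliance Interview ends 13:00 → clear.
Compliance Interview overlaps Hiring Debrief, Roadmap Sync.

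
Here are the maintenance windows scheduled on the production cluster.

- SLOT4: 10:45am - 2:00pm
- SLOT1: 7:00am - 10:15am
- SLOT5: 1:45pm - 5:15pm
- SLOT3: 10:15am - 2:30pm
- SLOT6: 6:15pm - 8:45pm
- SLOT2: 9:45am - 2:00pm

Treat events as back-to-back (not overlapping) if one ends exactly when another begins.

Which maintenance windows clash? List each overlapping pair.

SLOT1 & SLOT2, SLOT2 & SLOT3, SLOT2 & SLOT4, SLOT2 & SLOT5, SLOT3 & SLOT4, SLOT3 & SLOT5, SLOT4 & SLOT5

Sorted by start: SLOT1, SLOT2, SLOT3, SLOT4, SLOT5, SLOT6.
SLOT2 starts before SLOT1 ends → SLOT1 and SLOT2 overlap.
SLOT3 starts exactly when SLOT1 ends (back-to-back, no overlap) — done with SLOT1.
SLOT3 starts before SLOT2 ends → SLOT2 and SLOT3 overlap.
SLOT4 starts before SLOT2 ends → SLOT2 and SLOT4 overlap.
SLOT5 starts before SLOT2 ends → SLOT2 and SLOT5 overlap.
SLOT6 starts after SLOT2 ends.
SLOT4 starts before SLOT3 ends → SLOT3 and SLOT4 overlap.
SLOT5 starts before SLOT3 ends → SLOT3 and SLOT5 overlap.
SLOT6 starts after SLOT3 ends.
SLOT5 starts before SLOT4 ends → SLOT4 and SLOT5 overlap.
SLOT6 starts after SLOT4 ends.
SLOT6 starts after SLOT5 ends.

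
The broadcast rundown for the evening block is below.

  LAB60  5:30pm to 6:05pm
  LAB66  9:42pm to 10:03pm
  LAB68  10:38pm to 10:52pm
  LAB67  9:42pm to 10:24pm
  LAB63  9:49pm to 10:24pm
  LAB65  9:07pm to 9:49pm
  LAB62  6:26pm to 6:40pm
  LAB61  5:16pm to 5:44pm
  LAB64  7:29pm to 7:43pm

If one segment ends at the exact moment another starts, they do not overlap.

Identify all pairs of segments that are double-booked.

LAB60 & LAB61, LAB63 & LAB66, LAB63 & LAB67, LAB65 & LAB66, LAB65 & LAB67, LAB66 & LAB67

Two intervals overlap when each starts before the other ends.
Sorted by start: LAB61, LAB60, LAB62, LAB64, LAB65, LAB66, LAB67, LAB63, LAB68.
LAB60 starts before LAB61 ends → LAB61 and LAB60 overlap.
LAB62 starts after LAB61 ends; LAB61 is clear from here.
LAB62 starts after LAB60 ends; LAB60 is clear from here.
LAB64 starts after LAB62 ends; LAB62 is clear from here.
LAB65 starts after LAB64 ends; LAB64 is clear from here.
LAB66 starts before LAB65 ends → LAB65 and LAB66 overlap.
LAB67 starts before LAB65 ends → LAB65 and LAB67 overlap.
LAB63 starts exactly when LAB65 ends (back-to-back, no overlap); LAB65 is clear from here.
LAB67 starts before LAB66 ends → LAB66 and LAB67 overlap.
LAB63 starts before LAB66 ends → LAB66 and LAB63 overlap.
LAB68 starts after LAB66 ends.
LAB63 starts before LAB67 ends → LAB67 and LAB63 overlap.
LAB68 starts after LAB67 ends.
LAB68 starts after LAB63 ends.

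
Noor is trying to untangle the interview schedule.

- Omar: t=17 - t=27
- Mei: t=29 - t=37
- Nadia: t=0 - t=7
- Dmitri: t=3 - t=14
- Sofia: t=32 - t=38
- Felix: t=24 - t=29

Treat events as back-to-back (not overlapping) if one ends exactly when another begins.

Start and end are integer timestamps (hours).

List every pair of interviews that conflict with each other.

Dmitri & Nadia, Felix & Omar, Mei & Sofia

Sorted by start: Nadia, Dmitri, Omar, Felix, Mei, Sofia.
Dmitri starts before Nadia ends → Nadia and Dmitri overlap.
Omar starts after Nadia ends — done with Nadia.
Omar starts after Dmitri ends — done with Dmitri.
Felix starts before Omar ends → Omar and Felix overlap.
Mei starts after Omar ends — done with Omar.
Mei starts exactly when Felix ends (back-to-back, no overlap) — done with Felix.
Sofia starts before Mei ends → Mei and Sofia overlap.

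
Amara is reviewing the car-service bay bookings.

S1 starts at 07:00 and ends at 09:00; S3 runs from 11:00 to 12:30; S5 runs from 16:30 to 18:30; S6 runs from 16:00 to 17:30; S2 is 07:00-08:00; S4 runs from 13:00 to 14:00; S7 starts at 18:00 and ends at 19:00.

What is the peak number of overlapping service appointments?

Sweep the timeline, counting +1 at each start and −1 at each end (ends before starts at a tie):
07:00 start S1 → 1
07:00 start S2 → 2
08:00 end S2 → 1
09:00 end S1 → 0
11:00 start S3 → 1
12:30 end S3 → 0
13:00 start S4 → 1
14:00 end S4 → 0
16:00 start S6 → 1
16:30 start S5 → 2
17:30 end S6 → 1
18:00 start S7 → 2
18:30 end S5 → 1
19:00 end S7 → 0
Peak is 2, at 07:00 (S1, S2).

2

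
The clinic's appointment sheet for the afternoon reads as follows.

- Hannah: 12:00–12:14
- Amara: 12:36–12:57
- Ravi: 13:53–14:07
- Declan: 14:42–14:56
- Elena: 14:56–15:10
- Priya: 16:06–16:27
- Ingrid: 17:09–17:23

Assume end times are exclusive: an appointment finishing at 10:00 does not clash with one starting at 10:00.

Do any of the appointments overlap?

No

Two intervals overlap when each starts before the other ends.
Sorted by start: Hannah, Amara, Ravi, Declan, Elena, Priya, Ingrid.
Amara starts after Hannah ends — done with Hannah.
Ravi starts after Amara ends — done with Amara.
Declan starts after Ravi ends — done with Ravi.
Elena starts exactly when Declan ends (back-to-back, no overlap) — done with Declan.
Priya starts after Elena ends — done with Elena.
Ingrid starts after Priya ends.
Every pair is clear; the schedule has no overlaps.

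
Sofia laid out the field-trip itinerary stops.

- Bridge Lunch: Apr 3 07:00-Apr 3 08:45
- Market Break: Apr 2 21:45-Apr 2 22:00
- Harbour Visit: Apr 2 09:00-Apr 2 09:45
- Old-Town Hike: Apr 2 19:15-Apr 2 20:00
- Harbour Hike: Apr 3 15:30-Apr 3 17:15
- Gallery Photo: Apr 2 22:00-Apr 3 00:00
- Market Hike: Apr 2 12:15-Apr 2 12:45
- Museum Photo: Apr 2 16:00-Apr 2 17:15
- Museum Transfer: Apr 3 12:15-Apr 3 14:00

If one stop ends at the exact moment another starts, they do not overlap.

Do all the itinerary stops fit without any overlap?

Yes

Sorted by start: Harbour Visit, Market Hike, Museum Photo, Old-Town Hike, Market Break, Gallery Photo, Bridge Lunch, Museum Transfer, Harbour Hike.
Market Hike starts after Harbour Visit ends — done with Harbour Visit.
Museum Photo starts after Market Hike ends — done with Market Hike.
Old-Town Hike starts after Museum Photo ends — done with Museum Photo.
Market Break starts after Old-Town Hike ends — done with Old-Town Hike.
Gallery Photo starts exactly when Market Break ends (back-to-back, no overlap) — done with Market Break.
Bridge Lunch starts after Gallery Photo ends — done with Gallery Photo.
Museum Transfer starts after Bridge Lunch ends — done with Bridge Lunch.
Harbour Hike starts after Museum Transfer ends.
Every pair is clear; the schedule has no overlaps.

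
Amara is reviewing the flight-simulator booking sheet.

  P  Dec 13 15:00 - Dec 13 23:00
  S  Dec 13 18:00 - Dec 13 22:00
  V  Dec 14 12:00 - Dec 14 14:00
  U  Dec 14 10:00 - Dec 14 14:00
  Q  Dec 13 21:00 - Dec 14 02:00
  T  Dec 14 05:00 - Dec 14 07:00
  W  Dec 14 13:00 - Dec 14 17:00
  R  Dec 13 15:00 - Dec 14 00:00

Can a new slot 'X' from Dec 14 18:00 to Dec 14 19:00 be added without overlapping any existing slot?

Yes — the slot is free

P: ends Dec 13 23:00 at or before X starts Dec 14 18:00 → clear.
R: ends Dec 14 00:00 at or before X starts Dec 14 18:00 → clear.
S: ends Dec 13 22:00 at or before X starts Dec 14 18:00 → clear.
Q: ends Dec 14 02:00 at or before X starts Dec 14 18:00 → clear.
T: ends Dec 14 07:00 at or before X starts Dec 14 18:00 → clear.
U: ends Dec 14 14:00 at or before X starts Dec 14 18:00 → clear.
V: ends Dec 14 14:00 at or before X starts Dec 14 18:00 → clear.
W: ends Dec 14 17:00 at or before X starts Dec 14 18:00 → clear.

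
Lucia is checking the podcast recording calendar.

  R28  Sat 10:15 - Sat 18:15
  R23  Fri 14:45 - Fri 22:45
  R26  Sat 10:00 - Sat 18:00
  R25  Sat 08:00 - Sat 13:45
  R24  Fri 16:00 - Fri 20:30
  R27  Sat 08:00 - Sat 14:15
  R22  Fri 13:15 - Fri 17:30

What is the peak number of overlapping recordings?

Sort all start/end points and keep a running count:
Fri 13:15 start R22 → 1
Fri 14:45 start R23 → 2
Fri 16:00 start R24 → 3
Fri 17:30 end R22 → 2
Fri 20:30 end R24 → 1
Fri 22:45 end R23 → 0
Sat 08:00 start R25 → 1
Sat 08:00 start R27 → 2
Sat 10:00 start R26 → 3
Sat 10:15 start R28 → 4
Sat 13:45 end R25 → 3
Sat 14:15 end R27 → 2
Sat 18:00 end R26 → 1
Sat 18:15 end R28 → 0
Peak is 4, at Sat 10:15 (R25, R26, R27, R28).

4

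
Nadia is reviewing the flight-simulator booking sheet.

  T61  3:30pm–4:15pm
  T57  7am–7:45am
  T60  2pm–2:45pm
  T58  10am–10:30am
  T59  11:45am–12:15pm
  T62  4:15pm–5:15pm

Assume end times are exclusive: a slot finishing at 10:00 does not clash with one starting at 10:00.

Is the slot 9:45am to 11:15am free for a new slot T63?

No — it overlaps T58

T57: ends 7:45am at or before T63 starts 9:45am → clear.
T58: starts 10am before T63 ends 11:15am, and ends 10:30am after T63 starts 9:45am → overlap.
T59: starts 11:45am at or after T63 ends 11:15am → clear.
T60: starts 2pm at or after T63 ends 11:15am → clear.
T61: starts 3:30pm at or after T63 ends 11:15am → clear.
T62: starts 4:15pm at or after T63 ends 11:15am → clear.
T63 overlaps T58.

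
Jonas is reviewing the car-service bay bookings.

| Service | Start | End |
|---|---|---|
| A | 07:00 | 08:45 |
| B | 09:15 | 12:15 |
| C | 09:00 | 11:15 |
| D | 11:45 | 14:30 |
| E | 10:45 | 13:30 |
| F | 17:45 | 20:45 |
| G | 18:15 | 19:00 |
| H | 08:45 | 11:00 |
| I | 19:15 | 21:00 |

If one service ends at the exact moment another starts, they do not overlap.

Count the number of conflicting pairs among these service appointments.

Sorted by start: A, H, C, B, E, D, F, G, I.
H starts exactly when A ends (back-to-back, no overlap), so A has no further overlaps.
C starts before H ends → H and C overlap.
B starts before H ends → H and B overlap.
E starts before H ends → H and E overlap.
D starts after H ends, so H has no further overlaps.
B starts before C ends → C and B overlap.
E starts before C ends → C and E overlap.
D starts after C ends, so C has no further overlaps.
E starts before B ends → B and E overlap.
D starts before B ends → B and D overlap.
F starts after B ends, so B has no further overlaps.
D starts before E ends → E and D overlap.
F starts after E ends, so E has no further overlaps.
F starts after D ends, so D has no further overlaps.
G starts before F ends → F and G overlap.
I starts before F ends → F and I overlap.
I starts after G ends.
Overlapping pairs: B & C, B & D, B & E, B & H, C & E, C & H, D & E, E & H, F & G, F & I — 10 in total.

10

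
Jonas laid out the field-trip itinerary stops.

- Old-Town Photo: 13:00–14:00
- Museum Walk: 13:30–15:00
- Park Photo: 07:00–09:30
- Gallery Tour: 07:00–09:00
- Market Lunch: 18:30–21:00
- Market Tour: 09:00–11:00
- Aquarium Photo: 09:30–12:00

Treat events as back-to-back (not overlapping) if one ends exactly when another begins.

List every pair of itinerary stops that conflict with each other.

Aquarium Photo & Market Tour, Gallery Tour & Park Photo, Market Tour & Park Photo, Museum Walk & Old-Town Photo

Sorted by start: Park Photo, Gallery Tour, Market Tour, Aquarium Photo, Old-Town Photo, Museum Walk, Market Lunch.
Gallery Tour starts before Park Photo ends → Park Photo and Gallery Tour overlap.
Market Tour starts before Park Photo ends → Park Photo and Market Tour overlap.
Aquarium Photo starts exactly when Park Photo ends (back-to-back, no overlap), so Park Photo has no further overlaps.
Market Tour starts exactly when Gallery Tour ends (back-to-back, no overlap), so Gallery Tour has no further overlaps.
Aquarium Photo starts before Market Tour ends → Market Tour and Aquarium Photo overlap.
Old-Town Photo starts after Market Tour ends, so Market Tour has no further overlaps.
Old-Town Photo starts after Aquarium Photo ends, so Aquarium Photo has no further overlaps.
Museum Walk starts before Old-Town Photo ends → Old-Town Photo and Museum Walk overlap.
Market Lunch starts after Old-Town Photo ends.
Market Lunch starts after Museum Walk ends.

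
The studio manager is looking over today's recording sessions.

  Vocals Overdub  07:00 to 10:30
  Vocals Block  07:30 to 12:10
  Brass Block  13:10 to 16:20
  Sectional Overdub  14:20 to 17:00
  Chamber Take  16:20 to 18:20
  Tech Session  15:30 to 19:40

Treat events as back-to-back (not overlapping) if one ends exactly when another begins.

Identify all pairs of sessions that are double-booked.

Brass Block & Sectional Overdub, Brass Block & Tech Session, Chamber Take & Sectional Overdub, Chamber Take & Tech Session, Sectional Overdub & Tech Session, Vocals Block & Vocals Overdub

Two intervals overlap when each starts before the other ends.
Sorted by start: Vocals Overdub, Vocals Block, Brass Block, Sectional Overdub, Tech Session, Chamber Take.
Vocals Block starts before Vocals Overdub ends → Vocals Overdub and Vocals Block overlap.
Brass Block starts after Vocals Overdub ends — done with Vocals Overdub.
Brass Block starts after Vocals Block ends — done with Vocals Block.
Sectional Overdub starts before Brass Block ends → Brass Block and Sectional Overdub overlap.
Tech Session starts before Brass Block ends → Brass Block and Tech Session overlap.
Chamber Take starts exactly when Brass Block ends (back-to-back, no overlap).
Tech Session starts before Sectional Overdub ends → Sectional Overdub and Tech Session overlap.
Chamber Take starts before Sectional Overdub ends → Sectional Overdub and Chamber Take overlap.
Chamber Take starts before Tech Session ends → Tech Session and Chamber Take overlap.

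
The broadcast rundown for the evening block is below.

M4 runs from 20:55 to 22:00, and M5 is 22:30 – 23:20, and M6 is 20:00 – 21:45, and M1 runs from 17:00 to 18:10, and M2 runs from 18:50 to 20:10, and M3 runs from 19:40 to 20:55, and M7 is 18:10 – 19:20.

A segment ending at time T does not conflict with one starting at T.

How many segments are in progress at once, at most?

Sort all start/end points and keep a running count:
17:00 start M1 → 1
18:10 end M1 → 0
18:10 start M7 → 1
18:50 start M2 → 2
19:20 end M7 → 1
19:40 start M3 → 2
20:00 start M6 → 3
20:10 end M2 → 2
20:55 end M3 → 1
20:55 start M4 → 2
21:45 end M6 → 1
22:00 end M4 → 0
22:30 start M5 → 1
23:20 end M5 → 0
Peak is 3, at 20:00 (M2, M3, M6).

3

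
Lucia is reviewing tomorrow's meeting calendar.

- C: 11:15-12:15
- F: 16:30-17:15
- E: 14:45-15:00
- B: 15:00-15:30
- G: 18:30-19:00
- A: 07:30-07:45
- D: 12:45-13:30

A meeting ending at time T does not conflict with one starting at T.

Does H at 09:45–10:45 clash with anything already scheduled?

A: ends 07:45 at or before H starts 09:45 → clear.
C: starts 11:15 at or after H ends 10:45 → clear.
D: starts 12:45 at or after H ends 10:45 → clear.
E: starts 14:45 at or after H ends 10:45 → clear.
B: starts 15:00 at or after H ends 10:45 → clear.
F: starts 16:30 at or after H ends 10:45 → clear.
G: starts 18:30 at or after H ends 10:45 → clear.

No — it doesn't clash with anything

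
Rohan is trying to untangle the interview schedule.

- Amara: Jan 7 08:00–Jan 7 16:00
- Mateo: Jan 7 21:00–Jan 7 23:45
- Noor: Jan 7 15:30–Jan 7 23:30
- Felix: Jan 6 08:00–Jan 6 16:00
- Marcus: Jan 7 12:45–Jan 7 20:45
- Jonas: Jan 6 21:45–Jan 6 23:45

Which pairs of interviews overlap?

Sorted by start: Felix, Jonas, Amara, Marcus, Noor, Mateo.
Jonas starts after Felix ends — done with Felix.
Amara starts after Jonas ends — done with Jonas.
Marcus starts before Amara ends → Amara and Marcus overlap.
Noor starts before Amara ends → Amara and Noor overlap.
Mateo starts after Amara ends.
Noor starts before Marcus ends → Marcus and Noor overlap.
Mateo starts after Marcus ends.
Mateo starts before Noor ends → Noor and Mateo overlap.

Amara & Marcus, Amara & Noor, Marcus & Noor, Mateo & Noor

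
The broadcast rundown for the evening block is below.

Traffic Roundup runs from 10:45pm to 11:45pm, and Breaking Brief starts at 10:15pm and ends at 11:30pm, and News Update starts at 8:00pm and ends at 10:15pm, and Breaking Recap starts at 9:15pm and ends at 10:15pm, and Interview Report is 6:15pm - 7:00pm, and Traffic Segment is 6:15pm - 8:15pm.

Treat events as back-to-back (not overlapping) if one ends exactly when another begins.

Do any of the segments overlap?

Two intervals overlap when each starts before the other ends.
Sorted by start: Traffic Segment, Interview Report, News Update, Breaking Recap, Breaking Brief, Traffic Roundup.
Interview Report starts before Traffic Segment ends → Traffic Segment and Interview Report overlap.
That's a conflict, so the schedule is not conflict-free.

Yes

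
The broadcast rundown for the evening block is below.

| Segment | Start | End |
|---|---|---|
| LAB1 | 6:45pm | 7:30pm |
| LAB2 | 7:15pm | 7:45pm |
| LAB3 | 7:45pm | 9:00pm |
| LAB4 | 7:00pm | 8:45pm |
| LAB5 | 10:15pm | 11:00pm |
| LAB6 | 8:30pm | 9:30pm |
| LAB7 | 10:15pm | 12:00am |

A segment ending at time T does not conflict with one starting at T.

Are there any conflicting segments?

Sorted by start: LAB1, LAB4, LAB2, LAB3, LAB6, LAB5, LAB7.
LAB4 starts before LAB1 ends → LAB1 and LAB4 overlap.
That's a conflict, so the schedule is not conflict-free.

Yes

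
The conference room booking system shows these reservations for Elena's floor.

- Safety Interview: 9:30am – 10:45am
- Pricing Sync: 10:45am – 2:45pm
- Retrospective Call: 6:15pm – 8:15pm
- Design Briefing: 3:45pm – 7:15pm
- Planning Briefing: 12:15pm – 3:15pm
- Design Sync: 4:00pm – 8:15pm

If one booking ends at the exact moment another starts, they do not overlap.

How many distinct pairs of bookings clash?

Two intervals overlap when each starts before the other ends.
Sorted by start: Safety Interview, Pricing Sync, Planning Briefing, Design Briefing, Design Sync, Retrospective Call.
Pricing Sync starts exactly when Safety Interview ends (back-to-back, no overlap) — done with Safety Interview.
Planning Briefing starts before Pricing Sync ends → Pricing Sync and Planning Briefing overlap.
Design Briefing starts after Pricing Sync ends — done with Pricing Sync.
Design Briefing starts after Planning Briefing ends — done with Planning Briefing.
Design Sync starts before Design Briefing ends → Design Briefing and Design Sync overlap.
Retrospective Call starts before Design Briefing ends → Design Briefing and Retrospective Call overlap.
Retrospective Call starts before Design Sync ends → Design Sync and Retrospective Call overlap.
Overlapping pairs: Design Briefing & Design Sync, Design Briefing & Retrospective Call, Design Sync & Retrospective Call, Planning Briefing & Pricing Sync — 4 in total.

4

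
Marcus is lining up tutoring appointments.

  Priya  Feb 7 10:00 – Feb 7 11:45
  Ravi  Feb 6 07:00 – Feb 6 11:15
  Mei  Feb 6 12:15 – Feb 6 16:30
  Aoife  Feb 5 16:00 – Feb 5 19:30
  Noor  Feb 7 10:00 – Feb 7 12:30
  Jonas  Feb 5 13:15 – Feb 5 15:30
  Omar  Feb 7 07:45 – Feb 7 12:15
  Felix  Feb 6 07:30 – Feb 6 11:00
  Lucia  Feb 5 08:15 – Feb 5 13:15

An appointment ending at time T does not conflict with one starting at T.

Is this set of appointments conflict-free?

Check each pair: they overlap iff neither finishes before the other starts.
Sorted by start: Lucia, Jonas, Aoife, Ravi, Felix, Mei, Omar, Noor, Priya.
Jonas starts exactly when Lucia ends (back-to-back, no overlap), so Lucia has no further overlaps.
Aoife starts after Jonas ends, so Jonas has no further overlaps.
Ravi starts after Aoife ends, so Aoife has no further overlaps.
Felix starts before Ravi ends → Ravi and Felix overlap.
That's a conflict, so the schedule is not conflict-free.

No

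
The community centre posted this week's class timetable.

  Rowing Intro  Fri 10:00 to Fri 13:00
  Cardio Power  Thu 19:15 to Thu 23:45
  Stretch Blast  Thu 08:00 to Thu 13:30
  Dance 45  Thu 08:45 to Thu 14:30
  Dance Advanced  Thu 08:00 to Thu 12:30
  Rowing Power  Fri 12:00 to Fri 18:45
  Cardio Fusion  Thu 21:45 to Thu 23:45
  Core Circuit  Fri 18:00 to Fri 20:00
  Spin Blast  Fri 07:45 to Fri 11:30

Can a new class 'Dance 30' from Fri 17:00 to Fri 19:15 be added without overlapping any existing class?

No — it overlaps Core Circuit, Rowing Power

Stretch Blast: ends Thu 13:30 at or before Dance 30 starts Fri 17:00 → clear.
Dance Advanced: ends Thu 12:30 at or before Dance 30 starts Fri 17:00 → clear.
Dance 45: ends Thu 14:30 at or before Dance 30 starts Fri 17:00 → clear.
Cardio Power: ends Thu 23:45 at or before Dance 30 starts Fri 17:00 → clear.
Cardio Fusion: ends Thu 23:45 at or before Dance 30 starts Fri 17:00 → clear.
Spin Blast: ends Fri 11:30 at or before Dance 30 starts Fri 17:00 → clear.
Rowing Intro: ends Fri 13:00 at or before Dance 30 starts Fri 17:00 → clear.
Rowing Power: starts Fri 12:00 before Dance 30 ends Fri 19:15, and ends Fri 18:45 after Dance 30 starts Fri 17:00 → overlap.
Core Circuit: starts Fri 18:00 before Dance 30 ends Fri 19:15, and ends Fri 20:00 after Dance 30 starts Fri 17:00 → overlap.
Dance 30 overlaps Rowing Power, Core Circuit.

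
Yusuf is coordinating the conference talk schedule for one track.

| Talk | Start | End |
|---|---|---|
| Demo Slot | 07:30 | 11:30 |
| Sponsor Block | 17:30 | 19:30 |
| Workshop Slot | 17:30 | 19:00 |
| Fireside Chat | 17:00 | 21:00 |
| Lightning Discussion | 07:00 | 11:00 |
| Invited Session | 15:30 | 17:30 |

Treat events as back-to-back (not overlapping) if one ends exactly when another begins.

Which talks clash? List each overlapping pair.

Sorted by start: Lightning Discussion, Demo Slot, Invited Session, Fireside Chat, Sponsor Block, Workshop Slot.
Demo Slot starts before Lightning Discussion ends → Lightning Discussion and Demo Slot overlap.
Invited Session starts after Lightning Discussion ends, so nothing later overlaps Lightning Discussion either.
Invited Session starts after Demo Slot ends, so nothing later overlaps Demo Slot either.
Fireside Chat starts before Invited Session ends → Invited Session and Fireside Chat overlap.
Sponsor Block starts exactly when Invited Session ends (back-to-back, no overlap), so nothing later overlaps Invited Session either.
Sponsor Block starts before Fireside Chat ends → Fireside Chat and Sponsor Block overlap.
Workshop Slot starts before Fireside Chat ends → Fireside Chat and Workshop Slot overlap.
Workshop Slot starts before Sponsor Block ends → Sponsor Block and Workshop Slot overlap.

Demo Slot & Lightning Discussion, Fireside Chat & Invited Session, Fireside Chat & Sponsor Block, Fireside Chat & Workshop Slot, Sponsor Block & Workshop Slot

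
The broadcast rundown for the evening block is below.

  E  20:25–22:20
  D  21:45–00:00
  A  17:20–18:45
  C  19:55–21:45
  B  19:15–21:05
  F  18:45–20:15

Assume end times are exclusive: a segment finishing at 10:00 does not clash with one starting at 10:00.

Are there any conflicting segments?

Yes

Two intervals overlap when each starts before the other ends.
Sorted by start: A, F, B, C, E, D.
F starts exactly when A ends (back-to-back, no overlap), so A has no further overlaps.
B starts before F ends → F and B overlap.
That's a conflict, so the schedule is not conflict-free.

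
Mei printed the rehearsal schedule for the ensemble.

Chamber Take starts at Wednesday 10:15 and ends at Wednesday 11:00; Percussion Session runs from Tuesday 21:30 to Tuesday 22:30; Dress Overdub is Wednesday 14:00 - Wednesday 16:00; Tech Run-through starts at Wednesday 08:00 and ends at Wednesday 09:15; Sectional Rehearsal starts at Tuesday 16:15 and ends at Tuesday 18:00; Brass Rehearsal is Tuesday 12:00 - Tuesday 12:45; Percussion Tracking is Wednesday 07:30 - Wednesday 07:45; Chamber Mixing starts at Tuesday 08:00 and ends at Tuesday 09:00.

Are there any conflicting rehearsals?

No

Check each pair: they overlap iff neither finishes before the other starts.
Sorted by start: Chamber Mixing, Brass Rehearsal, Sectional Rehearsal, Percussion Session, Percussion Tracking, Tech Run-through, Chamber Take, Dress Overdub.
Brass Rehearsal starts after Chamber Mixing ends, so Chamber Mixing has no further overlaps.
Sectional Rehearsal starts after Brass Rehearsal ends, so Brass Rehearsal has no further overlaps.
Percussion Session starts after Sectional Rehearsal ends, so Sectional Rehearsal has no further overlaps.
Percussion Tracking starts after Percussion Session ends, so Percussion Session has no further overlaps.
Tech Run-through starts after Percussion Tracking ends, so Percussion Tracking has no further overlaps.
Chamber Take starts after Tech Run-through ends, so Tech Run-through has no further overlaps.
Dress Overdub starts after Chamber Take ends.
Every pair is clear; the schedule has no overlaps.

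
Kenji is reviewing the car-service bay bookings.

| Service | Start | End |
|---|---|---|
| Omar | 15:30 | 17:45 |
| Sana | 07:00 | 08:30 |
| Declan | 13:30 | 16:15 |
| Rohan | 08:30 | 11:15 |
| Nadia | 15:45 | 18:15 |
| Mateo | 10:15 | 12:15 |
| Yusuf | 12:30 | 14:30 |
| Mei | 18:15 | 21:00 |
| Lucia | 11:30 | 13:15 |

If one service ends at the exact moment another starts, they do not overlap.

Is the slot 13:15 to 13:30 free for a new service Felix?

No — it overlaps Yusuf

Sana: ends 08:30 at or before Felix starts 13:15 → clear.
Rohan: ends 11:15 at or before Felix starts 13:15 → clear.
Mateo: ends 12:15 at or before Felix starts 13:15 → clear.
Lucia: ends 13:15 at or before Felix starts 13:15 → clear.
Yusuf: starts 12:30 before Felix ends 13:30, and ends 14:30 after Felix starts 13:15 → overlap.
Declan: starts 13:30 at or after Felix ends 13:30 → clear.
Omar: starts 15:30 at or after Felix ends 13:30 → clear.
Nadia: starts 15:45 at or after Felix ends 13:30 → clear.
Mei: starts 18:15 at or after Felix ends 13:30 → clear.
Felix overlaps Yusuf.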